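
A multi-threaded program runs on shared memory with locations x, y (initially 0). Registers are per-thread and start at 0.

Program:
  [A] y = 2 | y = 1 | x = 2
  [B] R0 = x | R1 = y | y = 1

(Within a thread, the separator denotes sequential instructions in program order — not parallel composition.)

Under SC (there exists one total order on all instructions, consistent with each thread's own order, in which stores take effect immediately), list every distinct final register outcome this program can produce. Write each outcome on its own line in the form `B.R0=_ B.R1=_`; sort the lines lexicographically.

B.R0=0 B.R1=0
B.R0=0 B.R1=1
B.R0=0 B.R1=2
B.R0=2 B.R1=1

outcome vector order: (B.R0,B.R1)
|SC outcomes| = 4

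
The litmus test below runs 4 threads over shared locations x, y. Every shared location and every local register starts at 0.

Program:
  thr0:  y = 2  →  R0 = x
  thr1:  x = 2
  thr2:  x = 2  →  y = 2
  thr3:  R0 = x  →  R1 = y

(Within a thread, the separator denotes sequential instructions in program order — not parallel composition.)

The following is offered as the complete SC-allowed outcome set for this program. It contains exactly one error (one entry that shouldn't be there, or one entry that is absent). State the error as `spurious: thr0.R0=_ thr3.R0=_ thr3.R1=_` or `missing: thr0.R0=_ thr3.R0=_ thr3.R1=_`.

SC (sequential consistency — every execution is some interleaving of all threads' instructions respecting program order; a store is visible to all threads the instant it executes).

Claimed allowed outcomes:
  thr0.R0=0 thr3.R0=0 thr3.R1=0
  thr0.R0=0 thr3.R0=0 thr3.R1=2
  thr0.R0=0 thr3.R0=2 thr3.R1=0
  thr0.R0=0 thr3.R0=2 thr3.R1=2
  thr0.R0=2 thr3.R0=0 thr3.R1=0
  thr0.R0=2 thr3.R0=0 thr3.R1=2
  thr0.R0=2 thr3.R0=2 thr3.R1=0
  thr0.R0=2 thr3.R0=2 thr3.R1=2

outcome vector order: (thr0.R0,thr3.R0,thr3.R1)
SC (7): 000 002 022 200 202 220 222
claimed∖SC = {020}

spurious: thr0.R0=0 thr3.R0=2 thr3.R1=0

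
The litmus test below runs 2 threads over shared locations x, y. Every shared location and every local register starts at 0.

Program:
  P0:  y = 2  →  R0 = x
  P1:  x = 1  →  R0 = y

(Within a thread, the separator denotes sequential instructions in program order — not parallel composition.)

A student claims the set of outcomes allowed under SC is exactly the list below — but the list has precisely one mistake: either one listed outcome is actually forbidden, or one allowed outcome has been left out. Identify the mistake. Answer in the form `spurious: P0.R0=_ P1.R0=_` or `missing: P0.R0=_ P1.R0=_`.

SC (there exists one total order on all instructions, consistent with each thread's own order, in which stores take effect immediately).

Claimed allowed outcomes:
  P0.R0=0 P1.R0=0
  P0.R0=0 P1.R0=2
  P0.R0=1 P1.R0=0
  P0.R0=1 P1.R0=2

spurious: P0.R0=0 P1.R0=0

outcome vector order: (P0.R0,P1.R0)
[SC] allowed = {(0,2), (1,0), (1,2)}
claimed∖SC = {(0,0)}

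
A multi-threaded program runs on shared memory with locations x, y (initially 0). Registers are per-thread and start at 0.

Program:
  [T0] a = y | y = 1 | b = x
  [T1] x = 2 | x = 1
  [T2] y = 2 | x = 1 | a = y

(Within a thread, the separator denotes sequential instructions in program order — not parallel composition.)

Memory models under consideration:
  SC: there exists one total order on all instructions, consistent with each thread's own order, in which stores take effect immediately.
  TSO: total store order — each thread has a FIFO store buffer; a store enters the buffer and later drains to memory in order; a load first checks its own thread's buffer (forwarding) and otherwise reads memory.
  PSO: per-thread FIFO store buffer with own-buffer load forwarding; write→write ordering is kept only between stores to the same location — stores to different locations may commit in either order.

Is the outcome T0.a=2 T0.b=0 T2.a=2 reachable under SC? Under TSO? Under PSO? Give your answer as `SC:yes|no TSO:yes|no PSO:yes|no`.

outcome vector order: (T0.a,T0.b,T2.a)
under SC → (0,0,1) (0,0,2) (0,1,1) (0,1,2) (0,2,1) (0,2,2) (2,0,1) (2,1,1) (2,1,2) (2,2,1) (2,2,2)
under TSO → (0,0,1) (0,0,2) (0,1,1) (0,1,2) (0,2,1) (0,2,2) (2,0,1) (2,0,2) (2,1,1) (2,1,2) (2,2,1) (2,2,2)
under PSO → (0,0,1) (0,0,2) (0,1,1) (0,1,2) (0,2,1) (0,2,2) (2,0,1) (2,0,2) (2,1,1) (2,1,2) (2,2,1) (2,2,2)
target (2,0,2) ∈ {TSO,PSO}

SC:no TSO:yes PSO:yes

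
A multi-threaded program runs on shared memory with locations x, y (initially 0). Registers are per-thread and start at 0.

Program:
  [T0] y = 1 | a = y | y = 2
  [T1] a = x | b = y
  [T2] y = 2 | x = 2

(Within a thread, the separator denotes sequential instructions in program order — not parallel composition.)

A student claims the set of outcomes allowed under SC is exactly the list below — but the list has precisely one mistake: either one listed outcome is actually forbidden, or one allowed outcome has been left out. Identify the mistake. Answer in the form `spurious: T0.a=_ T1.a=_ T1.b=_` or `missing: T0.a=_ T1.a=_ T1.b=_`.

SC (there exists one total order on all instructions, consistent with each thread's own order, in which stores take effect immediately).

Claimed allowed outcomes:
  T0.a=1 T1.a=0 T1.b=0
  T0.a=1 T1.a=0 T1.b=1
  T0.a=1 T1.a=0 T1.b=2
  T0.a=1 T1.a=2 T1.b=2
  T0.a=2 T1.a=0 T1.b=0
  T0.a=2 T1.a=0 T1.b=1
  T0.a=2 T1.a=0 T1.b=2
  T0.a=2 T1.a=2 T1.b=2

outcome vector order: (T0.a,T1.a,T1.b)
SC (9): 1/0/0; 1/0/1; 1/0/2; 1/2/1; 1/2/2; 2/0/0; 2/0/1; 2/0/2; 2/2/2
SC∖claimed = {1/2/1}

missing: T0.a=1 T1.a=2 T1.b=1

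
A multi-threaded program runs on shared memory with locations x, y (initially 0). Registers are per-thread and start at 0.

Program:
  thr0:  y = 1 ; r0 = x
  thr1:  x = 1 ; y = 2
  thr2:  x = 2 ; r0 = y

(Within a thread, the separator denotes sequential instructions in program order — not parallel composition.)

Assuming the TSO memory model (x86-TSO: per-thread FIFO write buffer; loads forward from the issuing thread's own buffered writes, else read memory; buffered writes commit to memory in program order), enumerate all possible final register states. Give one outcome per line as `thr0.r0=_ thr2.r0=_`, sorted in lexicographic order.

thr0.r0=0 thr2.r0=0
thr0.r0=0 thr2.r0=1
thr0.r0=0 thr2.r0=2
thr0.r0=1 thr2.r0=0
thr0.r0=1 thr2.r0=1
thr0.r0=1 thr2.r0=2
thr0.r0=2 thr2.r0=0
thr0.r0=2 thr2.r0=1
thr0.r0=2 thr2.r0=2

outcome vector order: (thr0.r0,thr2.r0)
|TSO outcomes| = 9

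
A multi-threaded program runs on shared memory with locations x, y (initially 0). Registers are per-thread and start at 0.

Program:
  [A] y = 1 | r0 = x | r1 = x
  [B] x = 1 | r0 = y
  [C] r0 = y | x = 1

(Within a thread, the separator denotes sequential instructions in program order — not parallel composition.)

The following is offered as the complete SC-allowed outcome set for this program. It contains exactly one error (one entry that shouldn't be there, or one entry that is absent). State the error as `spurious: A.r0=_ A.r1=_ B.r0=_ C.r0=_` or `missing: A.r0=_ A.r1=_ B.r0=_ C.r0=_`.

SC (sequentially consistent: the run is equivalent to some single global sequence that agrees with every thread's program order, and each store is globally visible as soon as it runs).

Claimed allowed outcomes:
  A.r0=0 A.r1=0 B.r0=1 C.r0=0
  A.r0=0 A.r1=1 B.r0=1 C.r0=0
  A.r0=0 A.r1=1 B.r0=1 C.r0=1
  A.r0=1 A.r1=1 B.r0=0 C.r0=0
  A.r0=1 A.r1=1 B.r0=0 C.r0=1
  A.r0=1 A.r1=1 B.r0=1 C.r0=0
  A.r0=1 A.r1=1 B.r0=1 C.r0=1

outcome vector order: (A.r0,A.r1,B.r0,C.r0)
SC: 8 outcomes — {(0,0,1,0), (0,0,1,1), (0,1,1,0), (0,1,1,1), (1,1,0,0), (1,1,0,1), (1,1,1,0), (1,1,1,1)}
SC∖claimed = {(0,0,1,1)}

missing: A.r0=0 A.r1=0 B.r0=1 C.r0=1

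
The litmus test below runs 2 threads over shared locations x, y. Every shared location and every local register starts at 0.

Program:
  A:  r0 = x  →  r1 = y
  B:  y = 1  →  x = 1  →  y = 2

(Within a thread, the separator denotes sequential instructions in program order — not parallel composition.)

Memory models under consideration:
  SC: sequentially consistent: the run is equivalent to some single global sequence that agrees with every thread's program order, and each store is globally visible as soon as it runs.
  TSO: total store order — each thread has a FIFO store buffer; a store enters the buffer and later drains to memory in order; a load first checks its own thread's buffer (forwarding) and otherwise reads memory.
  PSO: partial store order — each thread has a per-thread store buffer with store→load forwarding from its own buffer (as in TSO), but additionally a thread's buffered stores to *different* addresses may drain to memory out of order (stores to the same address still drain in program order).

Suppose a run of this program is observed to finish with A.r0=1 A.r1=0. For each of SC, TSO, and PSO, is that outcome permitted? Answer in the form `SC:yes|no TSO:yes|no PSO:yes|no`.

outcome vector order: (A.r0,A.r1)
under SC → <0 0>; <0 1>; <0 2>; <1 1>; <1 2>
under TSO → <0 0>; <0 1>; <0 2>; <1 1>; <1 2>
under PSO → <0 0>; <0 1>; <0 2>; <1 0>; <1 1>; <1 2>
target <1 0> ∈ {PSO}

SC:no TSO:no PSO:yes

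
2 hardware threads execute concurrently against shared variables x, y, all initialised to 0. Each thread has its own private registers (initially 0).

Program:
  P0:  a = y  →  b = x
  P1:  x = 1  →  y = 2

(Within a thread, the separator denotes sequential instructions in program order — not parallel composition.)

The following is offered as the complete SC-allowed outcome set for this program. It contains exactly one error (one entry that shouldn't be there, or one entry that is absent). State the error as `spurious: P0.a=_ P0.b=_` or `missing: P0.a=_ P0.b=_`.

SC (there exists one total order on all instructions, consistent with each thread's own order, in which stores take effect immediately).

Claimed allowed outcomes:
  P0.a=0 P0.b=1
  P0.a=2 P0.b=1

outcome vector order: (P0.a,P0.b)
under SC → 00, 01, 21
SC∖claimed = {00}

missing: P0.a=0 P0.b=0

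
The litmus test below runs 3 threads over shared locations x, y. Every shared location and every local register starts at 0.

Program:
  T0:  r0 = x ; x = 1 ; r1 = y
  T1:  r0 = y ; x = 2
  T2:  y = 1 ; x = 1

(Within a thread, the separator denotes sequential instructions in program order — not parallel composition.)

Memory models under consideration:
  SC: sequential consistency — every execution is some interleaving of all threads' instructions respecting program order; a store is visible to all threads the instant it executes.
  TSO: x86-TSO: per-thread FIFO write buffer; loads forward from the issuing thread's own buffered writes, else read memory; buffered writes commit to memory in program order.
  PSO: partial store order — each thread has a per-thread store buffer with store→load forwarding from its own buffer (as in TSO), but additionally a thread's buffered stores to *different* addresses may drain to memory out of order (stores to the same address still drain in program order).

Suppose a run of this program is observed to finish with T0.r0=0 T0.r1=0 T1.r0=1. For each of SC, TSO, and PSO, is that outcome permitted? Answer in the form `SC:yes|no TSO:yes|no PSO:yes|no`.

outcome vector order: (T0.r0,T0.r1,T1.r0)
[SC] allowed = {(0,0,0); (0,0,1); (0,1,0); (0,1,1); (1,1,0); (1,1,1); (2,0,0); (2,1,0); (2,1,1)}
[TSO] allowed = {(0,0,0); (0,0,1); (0,1,0); (0,1,1); (1,1,0); (1,1,1); (2,0,0); (2,1,0); (2,1,1)}
[PSO] allowed = {(0,0,0); (0,0,1); (0,1,0); (0,1,1); (1,0,0); (1,0,1); (1,1,0); (1,1,1); (2,0,0); (2,1,0); (2,1,1)}
target (0,0,1) ∈ {SC,TSO,PSO}

SC:yes TSO:yes PSO:yes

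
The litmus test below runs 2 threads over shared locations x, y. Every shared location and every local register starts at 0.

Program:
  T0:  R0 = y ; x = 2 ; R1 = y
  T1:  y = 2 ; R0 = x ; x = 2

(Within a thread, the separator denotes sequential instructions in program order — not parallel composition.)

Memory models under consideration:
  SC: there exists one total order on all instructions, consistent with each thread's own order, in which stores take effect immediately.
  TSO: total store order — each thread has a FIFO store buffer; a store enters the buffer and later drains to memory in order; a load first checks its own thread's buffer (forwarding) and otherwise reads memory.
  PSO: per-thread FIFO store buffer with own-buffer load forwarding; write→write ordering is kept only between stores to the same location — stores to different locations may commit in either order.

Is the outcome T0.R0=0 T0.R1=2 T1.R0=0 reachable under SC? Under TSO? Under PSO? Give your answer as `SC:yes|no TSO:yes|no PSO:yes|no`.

outcome vector order: (T0.R0,T0.R1,T1.R0)
under SC → <0 0 2> <0 2 0> <0 2 2> <2 2 0> <2 2 2>
under TSO → <0 0 0> <0 0 2> <0 2 0> <0 2 2> <2 2 0> <2 2 2>
under PSO → <0 0 0> <0 0 2> <0 2 0> <0 2 2> <2 2 0> <2 2 2>
target <0 2 0> ∈ {SC,TSO,PSO}

SC:yes TSO:yes PSO:yes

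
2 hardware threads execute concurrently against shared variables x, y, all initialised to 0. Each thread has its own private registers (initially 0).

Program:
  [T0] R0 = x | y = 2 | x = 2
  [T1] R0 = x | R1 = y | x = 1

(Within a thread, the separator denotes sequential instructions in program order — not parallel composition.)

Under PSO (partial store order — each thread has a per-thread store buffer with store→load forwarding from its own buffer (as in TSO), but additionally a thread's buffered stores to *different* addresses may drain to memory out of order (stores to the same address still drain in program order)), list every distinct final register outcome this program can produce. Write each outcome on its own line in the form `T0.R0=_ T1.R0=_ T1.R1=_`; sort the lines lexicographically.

T0.R0=0 T1.R0=0 T1.R1=0
T0.R0=0 T1.R0=0 T1.R1=2
T0.R0=0 T1.R0=2 T1.R1=0
T0.R0=0 T1.R0=2 T1.R1=2
T0.R0=1 T1.R0=0 T1.R1=0

outcome vector order: (T0.R0,T1.R0,T1.R1)
|PSO outcomes| = 5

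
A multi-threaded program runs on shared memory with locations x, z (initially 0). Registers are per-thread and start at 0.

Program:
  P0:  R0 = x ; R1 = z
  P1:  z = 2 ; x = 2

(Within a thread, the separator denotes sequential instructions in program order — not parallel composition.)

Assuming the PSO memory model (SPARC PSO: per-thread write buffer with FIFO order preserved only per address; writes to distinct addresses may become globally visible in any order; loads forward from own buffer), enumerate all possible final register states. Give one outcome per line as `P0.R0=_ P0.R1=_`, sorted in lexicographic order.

outcome vector order: (P0.R0,P0.R1)
|PSO outcomes| = 4

P0.R0=0 P0.R1=0
P0.R0=0 P0.R1=2
P0.R0=2 P0.R1=0
P0.R0=2 P0.R1=2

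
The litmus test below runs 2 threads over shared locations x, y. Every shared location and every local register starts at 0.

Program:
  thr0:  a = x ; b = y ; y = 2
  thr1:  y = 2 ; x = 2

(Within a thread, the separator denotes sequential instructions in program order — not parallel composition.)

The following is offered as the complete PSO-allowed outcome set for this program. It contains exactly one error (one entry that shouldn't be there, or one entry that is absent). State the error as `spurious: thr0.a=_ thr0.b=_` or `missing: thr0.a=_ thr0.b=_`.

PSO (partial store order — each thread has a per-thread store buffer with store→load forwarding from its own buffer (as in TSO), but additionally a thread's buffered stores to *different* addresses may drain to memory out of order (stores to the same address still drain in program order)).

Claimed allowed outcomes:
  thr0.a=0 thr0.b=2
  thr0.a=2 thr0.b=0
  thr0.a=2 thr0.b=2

outcome vector order: (thr0.a,thr0.b)
[PSO] allowed = {<0 0>, <0 2>, <2 0>, <2 2>}
PSO∖claimed = {<0 0>}

missing: thr0.a=0 thr0.b=0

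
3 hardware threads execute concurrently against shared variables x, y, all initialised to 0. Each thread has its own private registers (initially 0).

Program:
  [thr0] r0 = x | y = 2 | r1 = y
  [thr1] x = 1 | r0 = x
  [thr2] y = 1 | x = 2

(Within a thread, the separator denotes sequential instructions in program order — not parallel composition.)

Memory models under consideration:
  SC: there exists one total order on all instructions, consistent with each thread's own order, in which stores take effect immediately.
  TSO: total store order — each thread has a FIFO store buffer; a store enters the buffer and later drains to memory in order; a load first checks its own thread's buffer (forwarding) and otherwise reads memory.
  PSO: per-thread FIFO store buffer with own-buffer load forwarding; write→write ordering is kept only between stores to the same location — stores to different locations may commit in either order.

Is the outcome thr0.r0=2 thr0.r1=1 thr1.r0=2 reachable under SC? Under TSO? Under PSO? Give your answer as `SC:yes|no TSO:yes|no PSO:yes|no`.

SC:no TSO:no PSO:yes

outcome vector order: (thr0.r0,thr0.r1,thr1.r0)
SC (10): 011, 012, 021, 022, 111, 112, 121, 122, 221, 222
TSO (10): 011, 012, 021, 022, 111, 112, 121, 122, 221, 222
PSO (12): 011, 012, 021, 022, 111, 112, 121, 122, 211, 212, 221, 222
target 212 ∈ {PSO}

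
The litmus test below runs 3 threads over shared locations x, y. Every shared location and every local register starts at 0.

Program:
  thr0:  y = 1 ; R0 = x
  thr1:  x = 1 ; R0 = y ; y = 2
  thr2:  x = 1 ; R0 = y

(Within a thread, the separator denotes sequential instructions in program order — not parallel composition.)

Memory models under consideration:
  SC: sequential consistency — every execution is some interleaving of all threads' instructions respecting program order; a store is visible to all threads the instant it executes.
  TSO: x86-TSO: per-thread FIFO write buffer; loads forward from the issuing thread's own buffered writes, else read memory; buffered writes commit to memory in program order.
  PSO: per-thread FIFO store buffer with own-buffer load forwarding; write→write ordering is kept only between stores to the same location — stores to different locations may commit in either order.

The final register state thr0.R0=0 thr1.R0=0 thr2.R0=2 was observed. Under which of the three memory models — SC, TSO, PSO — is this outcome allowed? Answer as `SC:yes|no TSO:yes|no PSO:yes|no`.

SC:no TSO:yes PSO:yes

outcome vector order: (thr0.R0,thr1.R0,thr2.R0)
under SC → 0/1/1; 0/1/2; 1/0/0; 1/0/1; 1/0/2; 1/1/0; 1/1/1; 1/1/2
under TSO → 0/0/0; 0/0/1; 0/0/2; 0/1/0; 0/1/1; 0/1/2; 1/0/0; 1/0/1; 1/0/2; 1/1/0; 1/1/1; 1/1/2
under PSO → 0/0/0; 0/0/1; 0/0/2; 0/1/0; 0/1/1; 0/1/2; 1/0/0; 1/0/1; 1/0/2; 1/1/0; 1/1/1; 1/1/2
target 0/0/2 ∈ {TSO,PSO}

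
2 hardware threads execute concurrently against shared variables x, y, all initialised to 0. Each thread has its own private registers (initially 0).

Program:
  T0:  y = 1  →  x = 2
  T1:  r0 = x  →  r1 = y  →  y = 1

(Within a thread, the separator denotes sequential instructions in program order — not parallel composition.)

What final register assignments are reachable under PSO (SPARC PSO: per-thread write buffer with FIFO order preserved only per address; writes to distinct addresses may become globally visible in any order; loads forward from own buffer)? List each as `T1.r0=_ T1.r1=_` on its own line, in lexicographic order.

T1.r0=0 T1.r1=0
T1.r0=0 T1.r1=1
T1.r0=2 T1.r1=0
T1.r0=2 T1.r1=1

outcome vector order: (T1.r0,T1.r1)
|PSO outcomes| = 4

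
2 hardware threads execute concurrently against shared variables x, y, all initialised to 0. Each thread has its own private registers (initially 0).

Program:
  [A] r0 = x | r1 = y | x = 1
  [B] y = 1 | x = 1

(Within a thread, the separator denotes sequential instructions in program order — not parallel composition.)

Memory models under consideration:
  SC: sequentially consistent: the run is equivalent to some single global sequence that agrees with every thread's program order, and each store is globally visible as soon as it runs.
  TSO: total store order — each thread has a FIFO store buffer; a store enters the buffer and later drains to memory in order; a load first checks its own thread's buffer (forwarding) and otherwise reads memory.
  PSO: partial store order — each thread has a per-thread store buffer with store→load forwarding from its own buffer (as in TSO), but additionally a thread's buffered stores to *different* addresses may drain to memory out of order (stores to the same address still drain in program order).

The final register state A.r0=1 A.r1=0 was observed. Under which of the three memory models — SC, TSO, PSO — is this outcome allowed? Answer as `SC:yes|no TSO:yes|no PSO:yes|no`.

outcome vector order: (A.r0,A.r1)
SC: 3 outcomes — {(0,0); (0,1); (1,1)}
TSO: 3 outcomes — {(0,0); (0,1); (1,1)}
PSO: 4 outcomes — {(0,0); (0,1); (1,0); (1,1)}
target (1,0) ∈ {PSO}

SC:no TSO:no PSO:yes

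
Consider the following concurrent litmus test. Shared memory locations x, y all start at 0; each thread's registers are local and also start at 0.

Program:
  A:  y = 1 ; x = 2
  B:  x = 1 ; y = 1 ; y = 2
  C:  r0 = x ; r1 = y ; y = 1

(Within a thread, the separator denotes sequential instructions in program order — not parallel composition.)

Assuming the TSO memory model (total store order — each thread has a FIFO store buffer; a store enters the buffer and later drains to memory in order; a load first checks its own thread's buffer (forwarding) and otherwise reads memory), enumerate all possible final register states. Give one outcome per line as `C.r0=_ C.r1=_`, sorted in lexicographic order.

outcome vector order: (C.r0,C.r1)
|TSO outcomes| = 8

C.r0=0 C.r1=0
C.r0=0 C.r1=1
C.r0=0 C.r1=2
C.r0=1 C.r1=0
C.r0=1 C.r1=1
C.r0=1 C.r1=2
C.r0=2 C.r1=1
C.r0=2 C.r1=2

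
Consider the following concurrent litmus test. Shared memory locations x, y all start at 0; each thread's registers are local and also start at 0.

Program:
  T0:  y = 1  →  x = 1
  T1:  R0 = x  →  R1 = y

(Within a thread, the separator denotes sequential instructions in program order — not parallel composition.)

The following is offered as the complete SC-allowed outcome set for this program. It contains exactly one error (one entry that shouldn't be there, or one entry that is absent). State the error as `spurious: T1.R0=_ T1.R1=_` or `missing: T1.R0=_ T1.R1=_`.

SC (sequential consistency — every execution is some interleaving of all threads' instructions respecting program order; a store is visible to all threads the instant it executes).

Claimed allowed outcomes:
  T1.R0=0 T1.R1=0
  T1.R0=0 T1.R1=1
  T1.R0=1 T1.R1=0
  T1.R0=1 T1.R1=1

outcome vector order: (T1.R0,T1.R1)
under SC → 00 01 11
claimed∖SC = {10}

spurious: T1.R0=1 T1.R1=0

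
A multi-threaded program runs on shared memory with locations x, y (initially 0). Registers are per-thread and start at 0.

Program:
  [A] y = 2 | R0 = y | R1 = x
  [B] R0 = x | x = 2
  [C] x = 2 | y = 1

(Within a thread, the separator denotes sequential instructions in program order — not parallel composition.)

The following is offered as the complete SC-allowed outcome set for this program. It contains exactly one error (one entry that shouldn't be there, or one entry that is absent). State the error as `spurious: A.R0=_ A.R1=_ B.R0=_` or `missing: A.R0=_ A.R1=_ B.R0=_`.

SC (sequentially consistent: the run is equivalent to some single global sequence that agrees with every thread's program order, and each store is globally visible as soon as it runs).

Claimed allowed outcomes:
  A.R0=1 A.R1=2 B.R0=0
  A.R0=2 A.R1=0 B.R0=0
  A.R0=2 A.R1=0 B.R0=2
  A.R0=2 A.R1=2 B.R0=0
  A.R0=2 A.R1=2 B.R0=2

outcome vector order: (A.R0,A.R1,B.R0)
SC: 6 outcomes — {(1,2,0); (1,2,2); (2,0,0); (2,0,2); (2,2,0); (2,2,2)}
SC∖claimed = {(1,2,2)}

missing: A.R0=1 A.R1=2 B.R0=2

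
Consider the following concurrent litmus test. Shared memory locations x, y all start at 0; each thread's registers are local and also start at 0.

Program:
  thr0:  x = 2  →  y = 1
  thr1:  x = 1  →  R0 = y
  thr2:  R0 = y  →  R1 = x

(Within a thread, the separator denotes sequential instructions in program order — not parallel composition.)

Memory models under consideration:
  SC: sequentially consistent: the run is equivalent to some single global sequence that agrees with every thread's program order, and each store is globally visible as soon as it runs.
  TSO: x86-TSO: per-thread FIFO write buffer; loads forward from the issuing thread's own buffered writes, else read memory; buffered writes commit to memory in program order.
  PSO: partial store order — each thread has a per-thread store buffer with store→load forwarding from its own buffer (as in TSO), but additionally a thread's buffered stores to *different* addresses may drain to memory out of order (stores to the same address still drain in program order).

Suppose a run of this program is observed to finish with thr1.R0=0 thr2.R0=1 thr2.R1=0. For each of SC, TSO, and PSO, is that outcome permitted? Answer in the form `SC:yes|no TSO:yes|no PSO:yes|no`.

outcome vector order: (thr1.R0,thr2.R0,thr2.R1)
under SC → 000, 001, 002, 011, 012, 100, 101, 102, 111, 112
under TSO → 000, 001, 002, 011, 012, 100, 101, 102, 111, 112
under PSO → 000, 001, 002, 010, 011, 012, 100, 101, 102, 110, 111, 112
target 010 ∈ {PSO}

SC:no TSO:no PSO:yes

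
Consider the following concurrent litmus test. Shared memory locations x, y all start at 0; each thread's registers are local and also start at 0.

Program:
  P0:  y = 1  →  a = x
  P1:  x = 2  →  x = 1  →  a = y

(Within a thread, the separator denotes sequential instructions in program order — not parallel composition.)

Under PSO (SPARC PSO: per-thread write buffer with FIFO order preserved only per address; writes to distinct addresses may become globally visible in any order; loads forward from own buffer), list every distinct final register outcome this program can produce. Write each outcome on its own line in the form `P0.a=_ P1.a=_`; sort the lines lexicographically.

P0.a=0 P1.a=0
P0.a=0 P1.a=1
P0.a=1 P1.a=0
P0.a=1 P1.a=1
P0.a=2 P1.a=0
P0.a=2 P1.a=1

outcome vector order: (P0.a,P1.a)
|PSO outcomes| = 6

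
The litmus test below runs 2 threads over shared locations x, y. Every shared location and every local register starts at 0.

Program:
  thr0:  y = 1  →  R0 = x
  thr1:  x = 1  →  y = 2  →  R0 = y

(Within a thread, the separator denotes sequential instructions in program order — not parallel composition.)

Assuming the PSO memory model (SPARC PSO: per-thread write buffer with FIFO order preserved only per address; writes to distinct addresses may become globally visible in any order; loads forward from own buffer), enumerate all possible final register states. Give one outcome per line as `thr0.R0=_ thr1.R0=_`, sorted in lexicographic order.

outcome vector order: (thr0.R0,thr1.R0)
|PSO outcomes| = 4

thr0.R0=0 thr1.R0=1
thr0.R0=0 thr1.R0=2
thr0.R0=1 thr1.R0=1
thr0.R0=1 thr1.R0=2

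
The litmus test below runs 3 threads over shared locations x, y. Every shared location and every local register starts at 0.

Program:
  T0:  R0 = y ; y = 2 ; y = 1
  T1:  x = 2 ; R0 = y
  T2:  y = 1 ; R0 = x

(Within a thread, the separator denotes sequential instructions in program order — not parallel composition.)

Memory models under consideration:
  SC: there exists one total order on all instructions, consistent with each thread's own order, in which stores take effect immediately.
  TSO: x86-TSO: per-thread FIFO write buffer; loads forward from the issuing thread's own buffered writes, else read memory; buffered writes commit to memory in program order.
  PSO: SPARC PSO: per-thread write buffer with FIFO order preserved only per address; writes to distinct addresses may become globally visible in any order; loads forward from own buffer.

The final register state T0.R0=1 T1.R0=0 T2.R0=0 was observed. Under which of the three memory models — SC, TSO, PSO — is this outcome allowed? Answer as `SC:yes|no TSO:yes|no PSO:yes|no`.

outcome vector order: (T0.R0,T1.R0,T2.R0)
SC (10): 002, 010, 012, 020, 022, 102, 110, 112, 120, 122
TSO (12): 000, 002, 010, 012, 020, 022, 100, 102, 110, 112, 120, 122
PSO (12): 000, 002, 010, 012, 020, 022, 100, 102, 110, 112, 120, 122
target 100 ∈ {TSO,PSO}

SC:no TSO:yes PSO:yes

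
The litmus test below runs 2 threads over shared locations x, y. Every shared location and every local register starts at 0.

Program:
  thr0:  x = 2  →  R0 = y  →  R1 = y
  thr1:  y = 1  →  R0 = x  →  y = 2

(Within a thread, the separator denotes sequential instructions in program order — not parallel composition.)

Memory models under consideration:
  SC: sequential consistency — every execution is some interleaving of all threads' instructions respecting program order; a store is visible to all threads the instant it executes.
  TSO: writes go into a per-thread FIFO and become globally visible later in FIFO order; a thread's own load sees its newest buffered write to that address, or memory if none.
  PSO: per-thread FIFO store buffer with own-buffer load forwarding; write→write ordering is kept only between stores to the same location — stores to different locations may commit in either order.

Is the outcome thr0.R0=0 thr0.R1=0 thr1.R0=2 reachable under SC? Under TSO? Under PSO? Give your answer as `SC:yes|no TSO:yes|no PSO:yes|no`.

SC:yes TSO:yes PSO:yes

outcome vector order: (thr0.R0,thr0.R1,thr1.R0)
SC (9): (0,0,2), (0,1,2), (0,2,2), (1,1,0), (1,1,2), (1,2,0), (1,2,2), (2,2,0), (2,2,2)
TSO (12): (0,0,0), (0,0,2), (0,1,0), (0,1,2), (0,2,0), (0,2,2), (1,1,0), (1,1,2), (1,2,0), (1,2,2), (2,2,0), (2,2,2)
PSO (12): (0,0,0), (0,0,2), (0,1,0), (0,1,2), (0,2,0), (0,2,2), (1,1,0), (1,1,2), (1,2,0), (1,2,2), (2,2,0), (2,2,2)
target (0,0,2) ∈ {SC,TSO,PSO}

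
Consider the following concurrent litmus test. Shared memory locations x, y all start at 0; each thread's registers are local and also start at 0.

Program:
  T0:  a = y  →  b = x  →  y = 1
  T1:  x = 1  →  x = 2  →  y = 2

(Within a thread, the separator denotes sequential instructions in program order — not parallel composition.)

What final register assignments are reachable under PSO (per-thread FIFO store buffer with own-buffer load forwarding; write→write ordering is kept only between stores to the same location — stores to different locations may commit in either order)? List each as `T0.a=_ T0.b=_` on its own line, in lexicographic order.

outcome vector order: (T0.a,T0.b)
|PSO outcomes| = 6

T0.a=0 T0.b=0
T0.a=0 T0.b=1
T0.a=0 T0.b=2
T0.a=2 T0.b=0
T0.a=2 T0.b=1
T0.a=2 T0.b=2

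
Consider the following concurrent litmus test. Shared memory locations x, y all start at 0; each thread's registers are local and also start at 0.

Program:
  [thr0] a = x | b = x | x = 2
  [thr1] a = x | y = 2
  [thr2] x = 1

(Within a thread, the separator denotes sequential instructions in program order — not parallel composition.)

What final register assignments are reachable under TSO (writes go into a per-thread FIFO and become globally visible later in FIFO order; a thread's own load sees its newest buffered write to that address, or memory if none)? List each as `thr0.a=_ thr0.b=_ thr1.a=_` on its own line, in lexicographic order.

outcome vector order: (thr0.a,thr0.b,thr1.a)
|TSO outcomes| = 9

thr0.a=0 thr0.b=0 thr1.a=0
thr0.a=0 thr0.b=0 thr1.a=1
thr0.a=0 thr0.b=0 thr1.a=2
thr0.a=0 thr0.b=1 thr1.a=0
thr0.a=0 thr0.b=1 thr1.a=1
thr0.a=0 thr0.b=1 thr1.a=2
thr0.a=1 thr0.b=1 thr1.a=0
thr0.a=1 thr0.b=1 thr1.a=1
thr0.a=1 thr0.b=1 thr1.a=2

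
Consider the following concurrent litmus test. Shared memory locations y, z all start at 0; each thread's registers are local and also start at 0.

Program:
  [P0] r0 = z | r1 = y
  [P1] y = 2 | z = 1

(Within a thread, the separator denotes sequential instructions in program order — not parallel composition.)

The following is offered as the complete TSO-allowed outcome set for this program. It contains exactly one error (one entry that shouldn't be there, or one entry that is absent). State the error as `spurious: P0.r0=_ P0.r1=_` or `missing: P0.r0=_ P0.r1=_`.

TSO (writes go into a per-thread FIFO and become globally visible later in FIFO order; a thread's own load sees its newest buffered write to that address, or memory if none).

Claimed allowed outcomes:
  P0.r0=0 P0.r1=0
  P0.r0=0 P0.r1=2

missing: P0.r0=1 P0.r1=2

outcome vector order: (P0.r0,P0.r1)
TSO: 3 outcomes — {<0 0>; <0 2>; <1 2>}
TSO∖claimed = {<1 2>}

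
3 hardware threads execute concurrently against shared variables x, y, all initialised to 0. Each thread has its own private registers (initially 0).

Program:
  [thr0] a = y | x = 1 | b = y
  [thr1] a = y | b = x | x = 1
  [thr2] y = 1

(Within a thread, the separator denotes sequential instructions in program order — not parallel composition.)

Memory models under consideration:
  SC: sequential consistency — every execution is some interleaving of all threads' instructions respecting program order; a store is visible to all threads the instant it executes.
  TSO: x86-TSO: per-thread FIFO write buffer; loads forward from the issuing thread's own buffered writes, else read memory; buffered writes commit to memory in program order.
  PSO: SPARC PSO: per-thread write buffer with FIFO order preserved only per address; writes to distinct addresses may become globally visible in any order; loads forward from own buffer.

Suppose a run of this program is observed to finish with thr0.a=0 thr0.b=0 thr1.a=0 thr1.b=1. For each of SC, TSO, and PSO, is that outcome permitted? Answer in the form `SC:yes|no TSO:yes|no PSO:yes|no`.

outcome vector order: (thr0.a,thr0.b,thr1.a,thr1.b)
[SC] allowed = {<0 0 0 0>, <0 0 0 1>, <0 0 1 1>, <0 1 0 0>, <0 1 0 1>, <0 1 1 0>, <0 1 1 1>, <1 1 0 0>, <1 1 0 1>, <1 1 1 0>, <1 1 1 1>}
[TSO] allowed = {<0 0 0 0>, <0 0 0 1>, <0 0 1 0>, <0 0 1 1>, <0 1 0 0>, <0 1 0 1>, <0 1 1 0>, <0 1 1 1>, <1 1 0 0>, <1 1 0 1>, <1 1 1 0>, <1 1 1 1>}
[PSO] allowed = {<0 0 0 0>, <0 0 0 1>, <0 0 1 0>, <0 0 1 1>, <0 1 0 0>, <0 1 0 1>, <0 1 1 0>, <0 1 1 1>, <1 1 0 0>, <1 1 0 1>, <1 1 1 0>, <1 1 1 1>}
target <0 0 0 1> ∈ {SC,TSO,PSO}

SC:yes TSO:yes PSO:yes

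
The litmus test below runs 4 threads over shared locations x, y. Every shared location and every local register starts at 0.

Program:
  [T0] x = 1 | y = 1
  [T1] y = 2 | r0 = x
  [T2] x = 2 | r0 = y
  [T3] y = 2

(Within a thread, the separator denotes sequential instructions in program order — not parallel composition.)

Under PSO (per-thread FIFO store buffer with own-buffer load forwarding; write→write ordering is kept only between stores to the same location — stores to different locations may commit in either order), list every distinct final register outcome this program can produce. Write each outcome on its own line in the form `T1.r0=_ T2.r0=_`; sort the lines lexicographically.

T1.r0=0 T2.r0=0
T1.r0=0 T2.r0=1
T1.r0=0 T2.r0=2
T1.r0=1 T2.r0=0
T1.r0=1 T2.r0=1
T1.r0=1 T2.r0=2
T1.r0=2 T2.r0=0
T1.r0=2 T2.r0=1
T1.r0=2 T2.r0=2

outcome vector order: (T1.r0,T2.r0)
|PSO outcomes| = 9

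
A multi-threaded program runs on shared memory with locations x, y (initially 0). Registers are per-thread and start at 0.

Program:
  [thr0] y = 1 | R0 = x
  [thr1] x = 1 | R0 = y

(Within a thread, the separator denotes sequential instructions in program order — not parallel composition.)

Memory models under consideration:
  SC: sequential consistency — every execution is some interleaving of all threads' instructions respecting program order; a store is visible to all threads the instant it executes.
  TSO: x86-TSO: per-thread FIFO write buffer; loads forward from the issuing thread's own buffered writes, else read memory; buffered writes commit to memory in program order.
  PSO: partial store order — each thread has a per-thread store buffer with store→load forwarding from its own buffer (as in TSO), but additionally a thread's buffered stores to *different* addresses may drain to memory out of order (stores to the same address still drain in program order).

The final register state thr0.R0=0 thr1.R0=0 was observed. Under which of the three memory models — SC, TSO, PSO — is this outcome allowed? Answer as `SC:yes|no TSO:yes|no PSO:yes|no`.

outcome vector order: (thr0.R0,thr1.R0)
[SC] allowed = {01; 10; 11}
[TSO] allowed = {00; 01; 10; 11}
[PSO] allowed = {00; 01; 10; 11}
target 00 ∈ {TSO,PSO}

SC:no TSO:yes PSO:yes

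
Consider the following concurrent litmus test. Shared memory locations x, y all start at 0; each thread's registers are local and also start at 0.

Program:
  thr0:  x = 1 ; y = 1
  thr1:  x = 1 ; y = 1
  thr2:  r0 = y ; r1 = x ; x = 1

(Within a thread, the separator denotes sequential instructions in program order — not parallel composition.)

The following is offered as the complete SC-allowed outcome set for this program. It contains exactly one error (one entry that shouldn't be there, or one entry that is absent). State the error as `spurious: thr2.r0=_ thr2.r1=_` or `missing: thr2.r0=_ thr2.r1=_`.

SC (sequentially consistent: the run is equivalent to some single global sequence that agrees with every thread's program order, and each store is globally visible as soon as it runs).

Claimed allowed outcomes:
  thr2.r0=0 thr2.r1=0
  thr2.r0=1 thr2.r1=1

outcome vector order: (thr2.r0,thr2.r1)
SC: 3 outcomes — {00, 01, 11}
SC∖claimed = {01}

missing: thr2.r0=0 thr2.r1=1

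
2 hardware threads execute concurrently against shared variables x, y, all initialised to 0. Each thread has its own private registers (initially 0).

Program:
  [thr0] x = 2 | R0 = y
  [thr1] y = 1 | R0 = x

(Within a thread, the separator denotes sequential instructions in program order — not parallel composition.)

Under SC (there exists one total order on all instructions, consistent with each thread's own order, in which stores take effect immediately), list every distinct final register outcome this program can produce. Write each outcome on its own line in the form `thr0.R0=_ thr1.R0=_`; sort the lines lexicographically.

outcome vector order: (thr0.R0,thr1.R0)
|SC outcomes| = 3

thr0.R0=0 thr1.R0=2
thr0.R0=1 thr1.R0=0
thr0.R0=1 thr1.R0=2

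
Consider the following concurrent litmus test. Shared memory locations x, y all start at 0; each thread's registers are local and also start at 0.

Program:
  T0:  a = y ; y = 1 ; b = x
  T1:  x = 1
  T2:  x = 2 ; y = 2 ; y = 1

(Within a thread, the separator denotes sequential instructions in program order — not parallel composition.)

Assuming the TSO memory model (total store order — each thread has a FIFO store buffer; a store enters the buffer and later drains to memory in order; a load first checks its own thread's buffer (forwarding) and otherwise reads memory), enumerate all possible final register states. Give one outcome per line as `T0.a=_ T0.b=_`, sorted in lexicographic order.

T0.a=0 T0.b=0
T0.a=0 T0.b=1
T0.a=0 T0.b=2
T0.a=1 T0.b=1
T0.a=1 T0.b=2
T0.a=2 T0.b=1
T0.a=2 T0.b=2

outcome vector order: (T0.a,T0.b)
|TSO outcomes| = 7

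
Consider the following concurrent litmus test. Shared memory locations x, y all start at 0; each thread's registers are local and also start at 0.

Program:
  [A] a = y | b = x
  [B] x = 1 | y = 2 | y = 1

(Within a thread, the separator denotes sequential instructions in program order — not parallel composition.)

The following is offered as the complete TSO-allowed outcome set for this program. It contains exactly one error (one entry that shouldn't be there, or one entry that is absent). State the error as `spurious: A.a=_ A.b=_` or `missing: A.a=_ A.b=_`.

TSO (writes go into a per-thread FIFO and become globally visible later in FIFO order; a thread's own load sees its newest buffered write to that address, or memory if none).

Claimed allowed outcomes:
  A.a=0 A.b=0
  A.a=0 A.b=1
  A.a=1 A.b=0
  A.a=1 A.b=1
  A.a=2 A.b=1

outcome vector order: (A.a,A.b)
TSO (4): <0 0>; <0 1>; <1 1>; <2 1>
claimed∖TSO = {<1 0>}

spurious: A.a=1 A.b=0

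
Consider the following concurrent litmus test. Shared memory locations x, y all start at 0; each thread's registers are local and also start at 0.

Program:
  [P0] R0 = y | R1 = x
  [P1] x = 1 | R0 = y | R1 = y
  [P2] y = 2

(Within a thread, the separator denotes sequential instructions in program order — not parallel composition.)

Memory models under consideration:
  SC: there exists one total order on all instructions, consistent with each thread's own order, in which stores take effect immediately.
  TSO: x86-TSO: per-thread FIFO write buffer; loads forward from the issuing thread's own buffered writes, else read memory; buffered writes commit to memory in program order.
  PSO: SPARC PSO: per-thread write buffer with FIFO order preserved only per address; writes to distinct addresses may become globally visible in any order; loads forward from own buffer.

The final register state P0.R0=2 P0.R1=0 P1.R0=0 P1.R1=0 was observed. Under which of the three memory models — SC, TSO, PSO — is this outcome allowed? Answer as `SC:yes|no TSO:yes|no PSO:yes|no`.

outcome vector order: (P0.R0,P0.R1,P1.R0,P1.R1)
under SC → (0,0,0,0); (0,0,0,2); (0,0,2,2); (0,1,0,0); (0,1,0,2); (0,1,2,2); (2,0,2,2); (2,1,0,0); (2,1,0,2); (2,1,2,2)
under TSO → (0,0,0,0); (0,0,0,2); (0,0,2,2); (0,1,0,0); (0,1,0,2); (0,1,2,2); (2,0,0,0); (2,0,0,2); (2,0,2,2); (2,1,0,0); (2,1,0,2); (2,1,2,2)
under PSO → (0,0,0,0); (0,0,0,2); (0,0,2,2); (0,1,0,0); (0,1,0,2); (0,1,2,2); (2,0,0,0); (2,0,0,2); (2,0,2,2); (2,1,0,0); (2,1,0,2); (2,1,2,2)
target (2,0,0,0) ∈ {TSO,PSO}

SC:no TSO:yes PSO:yes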